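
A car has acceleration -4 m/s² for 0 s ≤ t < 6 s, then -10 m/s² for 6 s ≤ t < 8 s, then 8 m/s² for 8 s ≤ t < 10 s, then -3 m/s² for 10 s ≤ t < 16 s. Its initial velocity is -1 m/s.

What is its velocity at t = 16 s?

Δv equals the area under the a-t graph; then v = v₀ + Δv.
0–6 s: -4 × 6 = -24 m/s
6–8 s: -10 × 2 = -20 m/s
8–10 s: 8 × 2 = 16 m/s
10–16 s: -3 × 6 = -18 m/s
Δv = -46 m/s, so v(16) = -1 + (-46) = -47 m/s.

-47 m/s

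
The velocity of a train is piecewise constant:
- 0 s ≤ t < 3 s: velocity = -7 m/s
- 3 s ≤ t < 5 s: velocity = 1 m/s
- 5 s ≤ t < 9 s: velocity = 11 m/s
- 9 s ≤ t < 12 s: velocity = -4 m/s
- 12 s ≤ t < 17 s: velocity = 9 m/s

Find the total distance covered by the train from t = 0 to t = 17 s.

124 m

Total distance travelled is ∫|v| dt — sum the magnitudes of each area piece.
0–3 s: |-7| × 3 = 21 m
3–5 s: |1| × 2 = 2 m
5–9 s: |11| × 4 = 44 m
9–12 s: |-4| × 3 = 12 m
12–17 s: |9| × 5 = 45 m
Total distance = 124 m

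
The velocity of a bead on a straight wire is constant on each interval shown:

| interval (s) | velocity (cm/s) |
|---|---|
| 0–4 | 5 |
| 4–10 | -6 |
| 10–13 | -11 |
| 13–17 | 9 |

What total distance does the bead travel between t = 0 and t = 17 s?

Total distance travelled is ∫|v| dt — sum the magnitudes of each area piece.
0–4 s: |5| × 4 = 20 cm
4–10 s: |-6| × 6 = 36 cm
10–13 s: |-11| × 3 = 33 cm
13–17 s: |9| × 4 = 36 cm
Total distance = 125 cm

125 cm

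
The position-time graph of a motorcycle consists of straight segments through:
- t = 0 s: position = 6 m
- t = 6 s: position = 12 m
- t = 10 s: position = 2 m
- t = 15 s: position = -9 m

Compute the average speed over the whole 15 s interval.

Average speed = (total path length)/(elapsed time); on a piecewise-linear x-t graph the path length is Σ|Δx|.
0–6 s: |Δx| = |12 − 6| = 6 m
6–10 s: |Δx| = |2 − 12| = 10 m
10–15 s: |Δx| = |-9 − 2| = 11 m
Total path = 27 m; average speed = 27/15 = 1.8 m/s.

1.8 m/s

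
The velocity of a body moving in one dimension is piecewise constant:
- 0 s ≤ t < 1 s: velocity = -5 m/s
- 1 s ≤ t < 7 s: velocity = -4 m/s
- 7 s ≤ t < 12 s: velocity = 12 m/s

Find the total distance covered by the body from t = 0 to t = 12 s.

Distance (not displacement) is the total path length: add the absolute areas under v-t.
0–1 s: |-5| × 1 = 5 m
1–7 s: |-4| × 6 = 24 m
7–12 s: |12| × 5 = 60 m
Total distance = 89 m

89 m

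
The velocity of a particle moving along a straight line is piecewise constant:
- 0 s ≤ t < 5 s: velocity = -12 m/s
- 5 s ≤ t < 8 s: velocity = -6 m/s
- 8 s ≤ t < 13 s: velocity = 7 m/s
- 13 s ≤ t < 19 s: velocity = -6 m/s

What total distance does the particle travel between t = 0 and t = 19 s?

Distance (not displacement) is the total path length: add the absolute areas under v-t.
0–5 s: |-12| × 5 = 60 m
5–8 s: |-6| × 3 = 18 m
8–13 s: |7| × 5 = 35 m
13–19 s: |-6| × 6 = 36 m
Total distance = 149 m

149 m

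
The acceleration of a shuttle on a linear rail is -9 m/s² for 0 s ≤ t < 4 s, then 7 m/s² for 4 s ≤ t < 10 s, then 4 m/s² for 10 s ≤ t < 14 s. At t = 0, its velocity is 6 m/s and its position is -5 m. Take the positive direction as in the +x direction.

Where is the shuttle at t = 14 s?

On each constant-a segment, Δv = aΔt and Δx = v₀Δt + ½aΔt²; chain segment to segment.
0–4 s: v starts 6 m/s; Δx = 6·4 + ½·-9·4² = -48 m; v ends -30 m/s.
4–10 s: v starts -30 m/s; Δx = -30·6 + ½·7·6² = -54 m; v ends 12 m/s.
10–14 s: v starts 12 m/s; Δx = 12·4 + ½·4·4² = 80 m; v ends 28 m/s.
x(14) = -5 + Σ Δx = -27 m.

-27 m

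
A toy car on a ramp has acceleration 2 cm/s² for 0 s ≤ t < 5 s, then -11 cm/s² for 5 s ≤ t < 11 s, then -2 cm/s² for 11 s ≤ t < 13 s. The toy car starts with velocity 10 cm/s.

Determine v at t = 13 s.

Δv equals the area under the a-t graph; then v = v₀ + Δv.
0–5 s: 2 × 5 = 10 cm/s
5–11 s: -11 × 6 = -66 cm/s
11–13 s: -2 × 2 = -4 cm/s
Δv = -60 cm/s, so v(13) = 10 + (-60) = -50 cm/s.

-50 cm/s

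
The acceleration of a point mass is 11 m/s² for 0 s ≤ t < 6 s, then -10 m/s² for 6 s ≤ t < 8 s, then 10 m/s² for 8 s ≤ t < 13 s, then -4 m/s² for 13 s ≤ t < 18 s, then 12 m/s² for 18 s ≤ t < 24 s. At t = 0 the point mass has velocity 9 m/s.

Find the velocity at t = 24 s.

Δv equals the area under the a-t graph; then v = v₀ + Δv.
0–6 s: 11 × 6 = 66 m/s
6–8 s: -10 × 2 = -20 m/s
8–13 s: 10 × 5 = 50 m/s
13–18 s: -4 × 5 = -20 m/s
18–24 s: 12 × 6 = 72 m/s
Δv = 148 m/s, so v(24) = 9 + (148) = 157 m/s.

157 m/s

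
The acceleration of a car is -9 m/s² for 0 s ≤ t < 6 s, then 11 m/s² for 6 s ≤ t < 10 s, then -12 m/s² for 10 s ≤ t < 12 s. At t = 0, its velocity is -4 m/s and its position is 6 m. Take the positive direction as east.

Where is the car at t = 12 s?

-376 m

On each constant-a segment, Δv = aΔt and Δx = v₀Δt + ½aΔt²; chain segment to segment.
0–6 s: v starts -4 m/s; Δx = -4·6 + ½·-9·6² = -186 m; v ends -58 m/s.
6–10 s: v starts -58 m/s; Δx = -58·4 + ½·11·4² = -144 m; v ends -14 m/s.
10–12 s: v starts -14 m/s; Δx = -14·2 + ½·-12·2² = -52 m; v ends -38 m/s.
x(12) = 6 + Σ Δx = -376 m.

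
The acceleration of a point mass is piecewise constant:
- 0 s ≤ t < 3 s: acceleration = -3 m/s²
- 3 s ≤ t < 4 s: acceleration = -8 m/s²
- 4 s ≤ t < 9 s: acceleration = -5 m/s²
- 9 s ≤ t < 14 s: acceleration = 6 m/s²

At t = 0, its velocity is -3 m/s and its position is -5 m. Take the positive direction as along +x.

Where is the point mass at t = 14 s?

-356 m

On each constant-a segment, Δv = aΔt and Δx = v₀Δt + ½aΔt²; chain segment to segment.
0–3 s: v starts -3 m/s; Δx = -3·3 + ½·-3·3² = -22.5 m; v ends -12 m/s.
3–4 s: v starts -12 m/s; Δx = -12·1 + ½·-8·1² = -16 m; v ends -20 m/s.
4–9 s: v starts -20 m/s; Δx = -20·5 + ½·-5·5² = -162.5 m; v ends -45 m/s.
9–14 s: v starts -45 m/s; Δx = -45·5 + ½·6·5² = -150 m; v ends -15 m/s.
x(14) = -5 + Σ Δx = -356 m.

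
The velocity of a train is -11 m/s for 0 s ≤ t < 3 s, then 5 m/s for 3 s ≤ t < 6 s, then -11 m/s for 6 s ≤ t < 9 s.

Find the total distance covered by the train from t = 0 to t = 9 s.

81 m

Total distance travelled is ∫|v| dt — sum the magnitudes of each area piece.
0–3 s: |-11| × 3 = 33 m
3–6 s: |5| × 3 = 15 m
6–9 s: |-11| × 3 = 33 m
Total distance = 81 m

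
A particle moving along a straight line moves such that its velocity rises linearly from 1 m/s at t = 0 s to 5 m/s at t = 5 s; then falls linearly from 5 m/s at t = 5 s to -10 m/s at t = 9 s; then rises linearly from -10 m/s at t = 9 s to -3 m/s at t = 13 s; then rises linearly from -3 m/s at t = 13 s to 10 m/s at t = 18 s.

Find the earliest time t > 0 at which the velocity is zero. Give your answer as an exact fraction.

t = 19/3 s

v changes sign on 5–9 s (from 5 to -10); the graph is linear there, so v = 0 at t = 5 + (-5)·(9 − 5)/(-10 − 5) = 19/3 s.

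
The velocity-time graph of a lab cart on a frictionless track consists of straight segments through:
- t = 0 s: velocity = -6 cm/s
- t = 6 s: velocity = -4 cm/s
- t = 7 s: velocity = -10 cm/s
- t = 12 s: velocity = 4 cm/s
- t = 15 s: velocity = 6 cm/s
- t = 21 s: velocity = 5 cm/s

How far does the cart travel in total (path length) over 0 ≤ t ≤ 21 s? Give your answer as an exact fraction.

740/7 cm

Total distance travelled is ∫|v| dt — sum the magnitudes of each area piece.
0–6 s: |½(-6 + -4)(6)| = 30 cm
6–7 s: |½(-4 + -10)(1)| = 7 cm
7–12 s: v = 0 at t = 74/7 s; triangle areas 125/7 + 20/7 = 145/7 cm
12–15 s: |½(4 + 6)(3)| = 15 cm
15–21 s: |½(6 + 5)(6)| = 33 cm
Total distance = 740/7 cm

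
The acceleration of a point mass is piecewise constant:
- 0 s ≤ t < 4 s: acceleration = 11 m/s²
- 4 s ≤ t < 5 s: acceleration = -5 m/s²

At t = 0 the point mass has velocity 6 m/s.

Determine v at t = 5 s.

45 m/s

Δv equals the area under the a-t graph; then v = v₀ + Δv.
0–4 s: 11 × 4 = 44 m/s
4–5 s: -5 × 1 = -5 m/s
Δv = 39 m/s, so v(5) = 6 + (39) = 45 m/s.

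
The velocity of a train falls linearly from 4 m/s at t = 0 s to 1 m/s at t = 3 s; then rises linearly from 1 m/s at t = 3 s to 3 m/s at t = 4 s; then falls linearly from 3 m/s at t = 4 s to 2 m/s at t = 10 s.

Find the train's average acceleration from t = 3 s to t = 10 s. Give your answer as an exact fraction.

1/7 m/s²

Average acceleration = Δv/Δt = (2 − 1)/(10 − 3) = 1/7 m/s².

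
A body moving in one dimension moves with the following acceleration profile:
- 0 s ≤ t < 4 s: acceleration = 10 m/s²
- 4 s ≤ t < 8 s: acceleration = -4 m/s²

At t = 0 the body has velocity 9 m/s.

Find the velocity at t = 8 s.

Δv equals the area under the a-t graph; then v = v₀ + Δv.
0–4 s: 10 × 4 = 40 m/s
4–8 s: -4 × 4 = -16 m/s
Δv = 24 m/s, so v(8) = 9 + (24) = 33 m/s.

33 m/s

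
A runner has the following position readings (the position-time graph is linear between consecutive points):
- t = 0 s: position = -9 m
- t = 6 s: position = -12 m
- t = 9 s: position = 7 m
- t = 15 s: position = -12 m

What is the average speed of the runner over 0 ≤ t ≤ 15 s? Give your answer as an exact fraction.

Average speed = (total path length)/(elapsed time); on a piecewise-linear x-t graph the path length is Σ|Δx|.
0–6 s: |Δx| = |-12 − -9| = 3 m
6–9 s: |Δx| = |7 − -12| = 19 m
9–15 s: |Δx| = |-12 − 7| = 19 m
Total path = 41 m; average speed = 41/15 = 41/15 m/s.

41/15 m/s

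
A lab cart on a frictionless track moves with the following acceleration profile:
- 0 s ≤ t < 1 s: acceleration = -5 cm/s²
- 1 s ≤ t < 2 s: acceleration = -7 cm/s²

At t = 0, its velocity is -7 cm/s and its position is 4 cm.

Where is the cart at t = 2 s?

-21 cm

On each constant-a segment, Δv = aΔt and Δx = v₀Δt + ½aΔt²; chain segment to segment.
0–1 s: v starts -7 cm/s; Δx = -7·1 + ½·-5·1² = -9.5 cm; v ends -12 cm/s.
1–2 s: v starts -12 cm/s; Δx = -12·1 + ½·-7·1² = -15.5 cm; v ends -19 cm/s.
x(2) = 4 + Σ Δx = -21 cm.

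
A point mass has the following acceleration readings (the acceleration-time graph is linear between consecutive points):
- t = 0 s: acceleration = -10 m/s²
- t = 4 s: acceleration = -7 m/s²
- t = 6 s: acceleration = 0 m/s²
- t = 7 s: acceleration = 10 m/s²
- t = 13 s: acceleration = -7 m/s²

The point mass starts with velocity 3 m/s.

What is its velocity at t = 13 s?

Δv equals the area under the a-t graph; then v = v₀ + Δv.
0–4 s: ½(-10 + -7)(4) = -34 m/s
4–6 s: ½(-7 + 0)(2) = -7 m/s
6–7 s: ½(0 + 10)(1) = 5 m/s
7–13 s: ½(10 + -7)(6) = 9 m/s
Δv = -27 m/s, so v(13) = 3 + (-27) = -24 m/s.

-24 m/s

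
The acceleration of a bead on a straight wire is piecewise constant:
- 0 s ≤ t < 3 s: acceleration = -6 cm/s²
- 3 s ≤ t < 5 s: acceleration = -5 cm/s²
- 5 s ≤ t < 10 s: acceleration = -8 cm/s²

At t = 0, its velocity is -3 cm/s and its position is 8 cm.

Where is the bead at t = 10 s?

-335 cm

On each constant-a segment, Δv = aΔt and Δx = v₀Δt + ½aΔt²; chain segment to segment.
0–3 s: v starts -3 cm/s; Δx = -3·3 + ½·-6·3² = -36 cm; v ends -21 cm/s.
3–5 s: v starts -21 cm/s; Δx = -21·2 + ½·-5·2² = -52 cm; v ends -31 cm/s.
5–10 s: v starts -31 cm/s; Δx = -31·5 + ½·-8·5² = -255 cm; v ends -71 cm/s.
x(10) = 8 + Σ Δx = -335 cm.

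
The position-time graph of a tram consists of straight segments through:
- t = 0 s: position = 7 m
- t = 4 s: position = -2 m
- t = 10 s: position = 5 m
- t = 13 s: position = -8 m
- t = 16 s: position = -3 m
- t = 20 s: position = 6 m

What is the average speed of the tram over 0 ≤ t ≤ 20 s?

2.15 m/s

Average speed = (total path length)/(elapsed time); on a piecewise-linear x-t graph the path length is Σ|Δx|.
0–4 s: |Δx| = |-2 − 7| = 9 m
4–10 s: |Δx| = |5 − -2| = 7 m
10–13 s: |Δx| = |-8 − 5| = 13 m
13–16 s: |Δx| = |-3 − -8| = 5 m
16–20 s: |Δx| = |6 − -3| = 9 m
Total path = 43 m; average speed = 43/20 = 2.15 m/s.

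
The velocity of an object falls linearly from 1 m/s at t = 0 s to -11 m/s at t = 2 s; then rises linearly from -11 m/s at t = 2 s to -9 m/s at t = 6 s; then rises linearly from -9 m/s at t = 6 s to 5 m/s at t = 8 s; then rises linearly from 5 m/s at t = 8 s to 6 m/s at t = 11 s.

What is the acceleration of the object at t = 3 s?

Acceleration is the slope of the v-t graph on 2–6 s: (-9 − -11)/(6 − 2) = 0.5 m/s².

0.5 m/s²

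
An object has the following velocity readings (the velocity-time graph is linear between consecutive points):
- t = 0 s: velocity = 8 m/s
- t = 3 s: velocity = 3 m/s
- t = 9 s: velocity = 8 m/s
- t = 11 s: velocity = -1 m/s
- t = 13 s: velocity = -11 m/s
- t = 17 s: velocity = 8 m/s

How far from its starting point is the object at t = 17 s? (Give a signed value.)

Net displacement equals the area under the velocity-time graph (areas below the axis count negative).
0–3 s: ½(8 + 3)(3) = 16.5 m
3–9 s: ½(3 + 8)(6) = 33 m
9–11 s: ½(8 + -1)(2) = 7 m
11–13 s: ½(-1 + -11)(2) = -12 m
13–17 s: ½(-11 + 8)(4) = -6 m
Net displacement = 38.5 m

38.5 m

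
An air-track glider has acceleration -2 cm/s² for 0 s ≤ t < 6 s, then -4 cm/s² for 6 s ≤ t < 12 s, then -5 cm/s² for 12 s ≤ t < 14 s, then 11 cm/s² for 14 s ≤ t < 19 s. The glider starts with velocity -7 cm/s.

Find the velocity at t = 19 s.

2 cm/s

Δv equals the area under the a-t graph; then v = v₀ + Δv.
0–6 s: -2 × 6 = -12 cm/s
6–12 s: -4 × 6 = -24 cm/s
12–14 s: -5 × 2 = -10 cm/s
14–19 s: 11 × 5 = 55 cm/s
Δv = 9 cm/s, so v(19) = -7 + (9) = 2 cm/s.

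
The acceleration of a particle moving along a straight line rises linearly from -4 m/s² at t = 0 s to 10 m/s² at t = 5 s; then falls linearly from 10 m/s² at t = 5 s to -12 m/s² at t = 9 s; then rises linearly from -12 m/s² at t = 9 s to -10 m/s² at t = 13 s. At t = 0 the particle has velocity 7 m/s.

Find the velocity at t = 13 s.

Δv equals the area under the a-t graph; then v = v₀ + Δv.
0–5 s: ½(-4 + 10)(5) = 15 m/s
5–9 s: ½(10 + -12)(4) = -4 m/s
9–13 s: ½(-12 + -10)(4) = -44 m/s
Δv = -33 m/s, so v(13) = 7 + (-33) = -26 m/s.

-26 m/s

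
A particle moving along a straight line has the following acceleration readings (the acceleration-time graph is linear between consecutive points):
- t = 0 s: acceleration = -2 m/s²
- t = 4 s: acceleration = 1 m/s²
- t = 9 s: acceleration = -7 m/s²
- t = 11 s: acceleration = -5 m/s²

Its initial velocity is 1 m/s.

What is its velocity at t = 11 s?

-28 m/s

Δv equals the area under the a-t graph; then v = v₀ + Δv.
0–4 s: ½(-2 + 1)(4) = -2 m/s
4–9 s: ½(1 + -7)(5) = -15 m/s
9–11 s: ½(-7 + -5)(2) = -12 m/s
Δv = -29 m/s, so v(11) = 1 + (-29) = -28 m/s.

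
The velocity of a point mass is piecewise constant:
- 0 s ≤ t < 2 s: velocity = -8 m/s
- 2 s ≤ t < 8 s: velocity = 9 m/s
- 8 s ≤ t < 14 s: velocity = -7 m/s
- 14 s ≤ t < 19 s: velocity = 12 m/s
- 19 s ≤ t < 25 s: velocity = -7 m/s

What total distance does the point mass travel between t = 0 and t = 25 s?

Distance (not displacement) is the total path length: add the absolute areas under v-t.
0–2 s: |-8| × 2 = 16 m
2–8 s: |9| × 6 = 54 m
8–14 s: |-7| × 6 = 42 m
14–19 s: |12| × 5 = 60 m
19–25 s: |-7| × 6 = 42 m
Total distance = 214 m

214 m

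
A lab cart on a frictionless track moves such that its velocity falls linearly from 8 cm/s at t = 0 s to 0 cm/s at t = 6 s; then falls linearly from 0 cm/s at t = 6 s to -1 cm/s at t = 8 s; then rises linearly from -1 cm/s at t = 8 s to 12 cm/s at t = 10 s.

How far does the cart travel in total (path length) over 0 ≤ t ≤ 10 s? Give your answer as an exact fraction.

470/13 cm

Total distance travelled is ∫|v| dt — sum the magnitudes of each area piece.
0–6 s: |½(8 + 0)(6)| = 24 cm
6–8 s: |½(0 + -1)(2)| = 1 cm
8–10 s: v = 0 at t = 106/13 s; triangle areas 1/13 + 144/13 = 145/13 cm
Total distance = 470/13 cm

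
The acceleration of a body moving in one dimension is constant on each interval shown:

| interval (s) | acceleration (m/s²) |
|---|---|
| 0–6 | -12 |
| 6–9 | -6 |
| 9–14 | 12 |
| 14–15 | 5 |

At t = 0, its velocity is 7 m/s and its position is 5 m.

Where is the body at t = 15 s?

On each constant-a segment, Δv = aΔt and Δx = v₀Δt + ½aΔt²; chain segment to segment.
0–6 s: v starts 7 m/s; Δx = 7·6 + ½·-12·6² = -174 m; v ends -65 m/s.
6–9 s: v starts -65 m/s; Δx = -65·3 + ½·-6·3² = -222 m; v ends -83 m/s.
9–14 s: v starts -83 m/s; Δx = -83·5 + ½·12·5² = -265 m; v ends -23 m/s.
14–15 s: v starts -23 m/s; Δx = -23·1 + ½·5·1² = -20.5 m; v ends -18 m/s.
x(15) = 5 + Σ Δx = -676.5 m.

-676.5 m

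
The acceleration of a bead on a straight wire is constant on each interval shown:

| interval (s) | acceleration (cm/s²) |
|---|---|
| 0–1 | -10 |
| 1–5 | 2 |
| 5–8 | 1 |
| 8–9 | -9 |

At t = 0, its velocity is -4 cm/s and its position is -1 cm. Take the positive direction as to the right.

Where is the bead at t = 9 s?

On each constant-a segment, Δv = aΔt and Δx = v₀Δt + ½aΔt²; chain segment to segment.
0–1 s: v starts -4 cm/s; Δx = -4·1 + ½·-10·1² = -9 cm; v ends -14 cm/s.
1–5 s: v starts -14 cm/s; Δx = -14·4 + ½·2·4² = -40 cm; v ends -6 cm/s.
5–8 s: v starts -6 cm/s; Δx = -6·3 + ½·1·3² = -13.5 cm; v ends -3 cm/s.
8–9 s: v starts -3 cm/s; Δx = -3·1 + ½·-9·1² = -7.5 cm; v ends -12 cm/s.
x(9) = -1 + Σ Δx = -71 cm.

-71 cm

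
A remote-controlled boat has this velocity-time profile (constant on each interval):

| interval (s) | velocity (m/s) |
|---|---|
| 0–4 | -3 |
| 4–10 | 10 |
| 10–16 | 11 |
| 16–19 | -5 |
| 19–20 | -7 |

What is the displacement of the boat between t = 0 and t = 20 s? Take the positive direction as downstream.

92 m

Net displacement equals the area under the velocity-time graph (areas below the axis count negative).
0–4 s: -3 × 4 = -12 m
4–10 s: 10 × 6 = 60 m
10–16 s: 11 × 6 = 66 m
16–19 s: -5 × 3 = -15 m
19–20 s: -7 × 1 = -7 m
Net displacement = 92 m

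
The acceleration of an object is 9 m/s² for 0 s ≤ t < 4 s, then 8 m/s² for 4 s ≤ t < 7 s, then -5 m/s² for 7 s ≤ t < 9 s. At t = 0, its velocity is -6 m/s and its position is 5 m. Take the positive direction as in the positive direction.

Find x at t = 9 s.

277 m

On each constant-a segment, Δv = aΔt and Δx = v₀Δt + ½aΔt²; chain segment to segment.
0–4 s: v starts -6 m/s; Δx = -6·4 + ½·9·4² = 48 m; v ends 30 m/s.
4–7 s: v starts 30 m/s; Δx = 30·3 + ½·8·3² = 126 m; v ends 54 m/s.
7–9 s: v starts 54 m/s; Δx = 54·2 + ½·-5·2² = 98 m; v ends 44 m/s.
x(9) = 5 + Σ Δx = 277 m.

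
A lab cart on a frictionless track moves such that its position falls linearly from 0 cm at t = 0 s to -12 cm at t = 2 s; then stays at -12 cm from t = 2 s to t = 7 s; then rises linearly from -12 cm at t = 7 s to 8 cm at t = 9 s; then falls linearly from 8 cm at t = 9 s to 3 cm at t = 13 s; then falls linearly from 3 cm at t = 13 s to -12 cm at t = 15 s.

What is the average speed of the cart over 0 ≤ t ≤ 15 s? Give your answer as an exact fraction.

52/15 cm/s

Average speed = (total path length)/(elapsed time); on a piecewise-linear x-t graph the path length is Σ|Δx|.
0–2 s: |Δx| = |-12 − 0| = 12 cm
2–7 s: |Δx| = |-12 − -12| = 0 cm
7–9 s: |Δx| = |8 − -12| = 20 cm
9–13 s: |Δx| = |3 − 8| = 5 cm
13–15 s: |Δx| = |-12 − 3| = 15 cm
Total path = 52 cm; average speed = 52/15 = 52/15 cm/s.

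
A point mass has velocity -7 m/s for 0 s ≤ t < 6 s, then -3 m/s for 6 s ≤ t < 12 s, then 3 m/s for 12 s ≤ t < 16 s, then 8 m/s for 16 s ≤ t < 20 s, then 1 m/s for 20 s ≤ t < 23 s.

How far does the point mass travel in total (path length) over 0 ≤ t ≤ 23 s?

Distance (not displacement) is the total path length: add the absolute areas under v-t.
0–6 s: |-7| × 6 = 42 m
6–12 s: |-3| × 6 = 18 m
12–16 s: |3| × 4 = 12 m
16–20 s: |8| × 4 = 32 m
20–23 s: |1| × 3 = 3 m
Total distance = 107 m

107 m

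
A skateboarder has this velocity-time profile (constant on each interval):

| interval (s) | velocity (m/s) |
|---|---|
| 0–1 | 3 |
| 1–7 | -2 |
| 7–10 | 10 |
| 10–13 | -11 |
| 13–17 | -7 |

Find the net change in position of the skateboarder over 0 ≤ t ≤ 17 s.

-40 m

Net displacement equals the area under the velocity-time graph (areas below the axis count negative).
0–1 s: 3 × 1 = 3 m
1–7 s: -2 × 6 = -12 m
7–10 s: 10 × 3 = 30 m
10–13 s: -11 × 3 = -33 m
13–17 s: -7 × 4 = -28 m
Net displacement = -40 m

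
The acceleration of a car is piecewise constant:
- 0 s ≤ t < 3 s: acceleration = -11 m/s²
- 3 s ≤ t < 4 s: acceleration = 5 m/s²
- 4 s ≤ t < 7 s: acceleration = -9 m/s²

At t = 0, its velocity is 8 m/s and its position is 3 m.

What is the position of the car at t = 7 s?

On each constant-a segment, Δv = aΔt and Δx = v₀Δt + ½aΔt²; chain segment to segment.
0–3 s: v starts 8 m/s; Δx = 8·3 + ½·-11·3² = -25.5 m; v ends -25 m/s.
3–4 s: v starts -25 m/s; Δx = -25·1 + ½·5·1² = -22.5 m; v ends -20 m/s.
4–7 s: v starts -20 m/s; Δx = -20·3 + ½·-9·3² = -100.5 m; v ends -47 m/s.
x(7) = 3 + Σ Δx = -145.5 m.

-145.5 m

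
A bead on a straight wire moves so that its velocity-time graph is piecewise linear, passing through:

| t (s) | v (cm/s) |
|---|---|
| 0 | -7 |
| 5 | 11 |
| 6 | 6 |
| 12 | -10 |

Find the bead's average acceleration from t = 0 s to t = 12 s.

Average acceleration = Δv/Δt = (-10 − -7)/(12 − 0) = -0.25 cm/s².

-0.25 cm/s²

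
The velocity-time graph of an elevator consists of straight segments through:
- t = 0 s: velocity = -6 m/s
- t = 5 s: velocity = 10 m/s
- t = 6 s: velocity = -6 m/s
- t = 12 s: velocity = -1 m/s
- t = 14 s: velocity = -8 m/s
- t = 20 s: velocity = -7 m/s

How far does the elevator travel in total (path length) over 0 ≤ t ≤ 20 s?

Distance (not displacement) is the total path length: add the absolute areas under v-t.
0–5 s: v = 0 at t = 1.875 s; triangle areas 5.625 + 15.625 = 21.25 m
5–6 s: v = 0 at t = 5.625 s; triangle areas 3.125 + 1.125 = 4.25 m
6–12 s: |½(-6 + -1)(6)| = 21 m
12–14 s: |½(-1 + -8)(2)| = 9 m
14–20 s: |½(-8 + -7)(6)| = 45 m
Total distance = 100.5 m

100.5 m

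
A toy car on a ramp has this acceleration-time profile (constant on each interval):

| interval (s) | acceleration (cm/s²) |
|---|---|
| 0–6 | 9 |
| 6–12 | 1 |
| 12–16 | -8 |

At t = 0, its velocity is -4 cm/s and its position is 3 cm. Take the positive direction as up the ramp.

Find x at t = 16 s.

619 cm

On each constant-a segment, Δv = aΔt and Δx = v₀Δt + ½aΔt²; chain segment to segment.
0–6 s: v starts -4 cm/s; Δx = -4·6 + ½·9·6² = 138 cm; v ends 50 cm/s.
6–12 s: v starts 50 cm/s; Δx = 50·6 + ½·1·6² = 318 cm; v ends 56 cm/s.
12–16 s: v starts 56 cm/s; Δx = 56·4 + ½·-8·4² = 160 cm; v ends 24 cm/s.
x(16) = 3 + Σ Δx = 619 cm.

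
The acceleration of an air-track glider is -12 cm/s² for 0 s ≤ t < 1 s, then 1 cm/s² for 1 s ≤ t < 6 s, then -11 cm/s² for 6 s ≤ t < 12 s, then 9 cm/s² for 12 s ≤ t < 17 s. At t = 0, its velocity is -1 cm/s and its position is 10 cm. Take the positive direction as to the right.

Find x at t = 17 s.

On each constant-a segment, Δv = aΔt and Δx = v₀Δt + ½aΔt²; chain segment to segment.
0–1 s: v starts -1 cm/s; Δx = -1·1 + ½·-12·1² = -7 cm; v ends -13 cm/s.
1–6 s: v starts -13 cm/s; Δx = -13·5 + ½·1·5² = -52.5 cm; v ends -8 cm/s.
6–12 s: v starts -8 cm/s; Δx = -8·6 + ½·-11·6² = -246 cm; v ends -74 cm/s.
12–17 s: v starts -74 cm/s; Δx = -74·5 + ½·9·5² = -257.5 cm; v ends -29 cm/s.
x(17) = 10 + Σ Δx = -553 cm.

-553 cm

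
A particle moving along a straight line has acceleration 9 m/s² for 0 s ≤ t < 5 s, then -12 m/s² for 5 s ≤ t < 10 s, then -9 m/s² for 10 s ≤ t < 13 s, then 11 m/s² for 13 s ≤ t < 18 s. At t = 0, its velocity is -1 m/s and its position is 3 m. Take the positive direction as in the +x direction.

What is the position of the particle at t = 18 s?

14.5 m

On each constant-a segment, Δv = aΔt and Δx = v₀Δt + ½aΔt²; chain segment to segment.
0–5 s: v starts -1 m/s; Δx = -1·5 + ½·9·5² = 107.5 m; v ends 44 m/s.
5–10 s: v starts 44 m/s; Δx = 44·5 + ½·-12·5² = 70 m; v ends -16 m/s.
10–13 s: v starts -16 m/s; Δx = -16·3 + ½·-9·3² = -88.5 m; v ends -43 m/s.
13–18 s: v starts -43 m/s; Δx = -43·5 + ½·11·5² = -77.5 m; v ends 12 m/s.
x(18) = 3 + Σ Δx = 14.5 m.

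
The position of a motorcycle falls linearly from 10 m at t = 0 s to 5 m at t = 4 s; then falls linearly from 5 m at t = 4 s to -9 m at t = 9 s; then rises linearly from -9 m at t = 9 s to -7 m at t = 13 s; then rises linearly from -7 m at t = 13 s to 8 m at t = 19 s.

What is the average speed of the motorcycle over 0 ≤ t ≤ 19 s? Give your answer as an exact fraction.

36/19 m/s

Average speed = (total path length)/(elapsed time); on a piecewise-linear x-t graph the path length is Σ|Δx|.
0–4 s: |Δx| = |5 − 10| = 5 m
4–9 s: |Δx| = |-9 − 5| = 14 m
9–13 s: |Δx| = |-7 − -9| = 2 m
13–19 s: |Δx| = |8 − -7| = 15 m
Total path = 36 m; average speed = 36/19 = 36/19 m/s.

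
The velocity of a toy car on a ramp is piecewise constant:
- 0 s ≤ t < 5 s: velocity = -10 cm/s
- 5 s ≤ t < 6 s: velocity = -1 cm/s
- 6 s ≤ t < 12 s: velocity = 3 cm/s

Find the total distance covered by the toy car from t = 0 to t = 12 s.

69 cm

Distance (not displacement) is the total path length: add the absolute areas under v-t.
0–5 s: |-10| × 5 = 50 cm
5–6 s: |-1| × 1 = 1 cm
6–12 s: |3| × 6 = 18 cm
Total distance = 69 cm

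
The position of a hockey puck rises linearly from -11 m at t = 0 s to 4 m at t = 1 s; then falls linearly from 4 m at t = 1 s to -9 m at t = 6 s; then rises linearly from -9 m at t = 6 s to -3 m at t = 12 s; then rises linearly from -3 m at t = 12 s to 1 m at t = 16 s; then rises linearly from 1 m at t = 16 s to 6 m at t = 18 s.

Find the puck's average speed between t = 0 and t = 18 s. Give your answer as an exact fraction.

Average speed = (total path length)/(elapsed time); on a piecewise-linear x-t graph the path length is Σ|Δx|.
0–1 s: |Δx| = |4 − -11| = 15 m
1–6 s: |Δx| = |-9 − 4| = 13 m
6–12 s: |Δx| = |-3 − -9| = 6 m
12–16 s: |Δx| = |1 − -3| = 4 m
16–18 s: |Δx| = |6 − 1| = 5 m
Total path = 43 m; average speed = 43/18 = 43/18 m/s.

43/18 m/s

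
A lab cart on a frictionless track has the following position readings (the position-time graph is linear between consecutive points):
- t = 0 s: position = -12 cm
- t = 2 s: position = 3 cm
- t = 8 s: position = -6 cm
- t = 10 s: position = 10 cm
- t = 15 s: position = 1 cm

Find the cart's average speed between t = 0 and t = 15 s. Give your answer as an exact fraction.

Average speed = (total path length)/(elapsed time); on a piecewise-linear x-t graph the path length is Σ|Δx|.
0–2 s: |Δx| = |3 − -12| = 15 cm
2–8 s: |Δx| = |-6 − 3| = 9 cm
8–10 s: |Δx| = |10 − -6| = 16 cm
10–15 s: |Δx| = |1 − 10| = 9 cm
Total path = 49 cm; average speed = 49/15 = 49/15 cm/s.

49/15 cm/s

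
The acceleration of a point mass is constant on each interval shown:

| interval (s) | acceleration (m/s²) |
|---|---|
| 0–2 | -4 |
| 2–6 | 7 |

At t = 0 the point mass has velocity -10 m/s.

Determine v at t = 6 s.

Δv equals the area under the a-t graph; then v = v₀ + Δv.
0–2 s: -4 × 2 = -8 m/s
2–6 s: 7 × 4 = 28 m/s
Δv = 20 m/s, so v(6) = -10 + (20) = 10 m/s.

10 m/s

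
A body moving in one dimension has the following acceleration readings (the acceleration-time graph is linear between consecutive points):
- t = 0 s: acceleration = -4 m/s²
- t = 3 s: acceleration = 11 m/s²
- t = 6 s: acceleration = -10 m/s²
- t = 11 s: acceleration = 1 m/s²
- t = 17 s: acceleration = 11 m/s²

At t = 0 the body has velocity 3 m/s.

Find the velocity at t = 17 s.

Δv equals the area under the a-t graph; then v = v₀ + Δv.
0–3 s: ½(-4 + 11)(3) = 10.5 m/s
3–6 s: ½(11 + -10)(3) = 1.5 m/s
6–11 s: ½(-10 + 1)(5) = -22.5 m/s
11–17 s: ½(1 + 11)(6) = 36 m/s
Δv = 25.5 m/s, so v(17) = 3 + (25.5) = 28.5 m/s.

28.5 m/s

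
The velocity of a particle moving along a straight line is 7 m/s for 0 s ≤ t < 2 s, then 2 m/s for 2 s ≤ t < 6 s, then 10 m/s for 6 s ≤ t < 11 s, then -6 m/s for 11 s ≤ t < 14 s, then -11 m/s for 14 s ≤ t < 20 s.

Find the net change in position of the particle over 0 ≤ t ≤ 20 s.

-12 m

Net displacement equals the area under the velocity-time graph (areas below the axis count negative).
0–2 s: 7 × 2 = 14 m
2–6 s: 2 × 4 = 8 m
6–11 s: 10 × 5 = 50 m
11–14 s: -6 × 3 = -18 m
14–20 s: -11 × 6 = -66 m
Net displacement = -12 m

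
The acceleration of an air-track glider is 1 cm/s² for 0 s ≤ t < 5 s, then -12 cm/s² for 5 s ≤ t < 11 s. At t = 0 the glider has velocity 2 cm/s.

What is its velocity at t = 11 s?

Δv equals the area under the a-t graph; then v = v₀ + Δv.
0–5 s: 1 × 5 = 5 cm/s
5–11 s: -12 × 6 = -72 cm/s
Δv = -67 cm/s, so v(11) = 2 + (-67) = -65 cm/s.

-65 cm/s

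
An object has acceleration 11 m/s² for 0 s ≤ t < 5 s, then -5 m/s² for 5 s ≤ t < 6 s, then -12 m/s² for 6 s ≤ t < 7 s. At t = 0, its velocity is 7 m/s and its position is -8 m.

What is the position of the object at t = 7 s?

On each constant-a segment, Δv = aΔt and Δx = v₀Δt + ½aΔt²; chain segment to segment.
0–5 s: v starts 7 m/s; Δx = 7·5 + ½·11·5² = 172.5 m; v ends 62 m/s.
5–6 s: v starts 62 m/s; Δx = 62·1 + ½·-5·1² = 59.5 m; v ends 57 m/s.
6–7 s: v starts 57 m/s; Δx = 57·1 + ½·-12·1² = 51 m; v ends 45 m/s.
x(7) = -8 + Σ Δx = 275 m.

275 m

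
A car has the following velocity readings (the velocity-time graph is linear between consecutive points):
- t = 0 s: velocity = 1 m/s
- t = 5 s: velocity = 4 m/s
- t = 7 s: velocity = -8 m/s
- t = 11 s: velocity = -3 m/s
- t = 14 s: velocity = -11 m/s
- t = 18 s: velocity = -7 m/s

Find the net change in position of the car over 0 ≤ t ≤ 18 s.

-70.5 m

Net displacement equals the area under the velocity-time graph (areas below the axis count negative).
0–5 s: ½(1 + 4)(5) = 12.5 m
5–7 s: ½(4 + -8)(2) = -4 m
7–11 s: ½(-8 + -3)(4) = -22 m
11–14 s: ½(-3 + -11)(3) = -21 m
14–18 s: ½(-11 + -7)(4) = -36 m
Net displacement = -70.5 m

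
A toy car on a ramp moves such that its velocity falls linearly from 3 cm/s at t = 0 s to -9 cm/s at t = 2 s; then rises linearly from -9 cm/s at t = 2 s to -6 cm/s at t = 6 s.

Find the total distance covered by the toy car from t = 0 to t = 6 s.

Total distance travelled is ∫|v| dt — sum the magnitudes of each area piece.
0–2 s: v = 0 at t = 0.5 s; triangle areas 0.75 + 6.75 = 7.5 cm
2–6 s: |½(-9 + -6)(4)| = 30 cm
Total distance = 37.5 cm

37.5 cm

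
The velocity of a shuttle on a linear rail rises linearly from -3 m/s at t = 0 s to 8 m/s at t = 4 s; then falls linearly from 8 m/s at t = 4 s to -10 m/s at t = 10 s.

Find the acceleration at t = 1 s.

Acceleration is the slope of the v-t graph on 0–4 s: (8 − -3)/(4 − 0) = 2.75 m/s².

2.75 m/s²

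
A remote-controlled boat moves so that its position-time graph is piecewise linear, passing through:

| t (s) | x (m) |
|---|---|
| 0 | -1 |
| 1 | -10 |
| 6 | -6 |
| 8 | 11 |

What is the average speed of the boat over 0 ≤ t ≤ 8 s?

Average speed = (total path length)/(elapsed time); on a piecewise-linear x-t graph the path length is Σ|Δx|.
0–1 s: |Δx| = |-10 − -1| = 9 m
1–6 s: |Δx| = |-6 − -10| = 4 m
6–8 s: |Δx| = |11 − -6| = 17 m
Total path = 30 m; average speed = 30/8 = 3.75 m/s.

3.75 m/s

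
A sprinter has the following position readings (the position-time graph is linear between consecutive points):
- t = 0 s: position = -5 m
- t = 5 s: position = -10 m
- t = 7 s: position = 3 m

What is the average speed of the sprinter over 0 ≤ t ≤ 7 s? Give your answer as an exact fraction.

18/7 m/s

Average speed = (total path length)/(elapsed time); on a piecewise-linear x-t graph the path length is Σ|Δx|.
0–5 s: |Δx| = |-10 − -5| = 5 m
5–7 s: |Δx| = |3 − -10| = 13 m
Total path = 18 m; average speed = 18/7 = 18/7 m/s.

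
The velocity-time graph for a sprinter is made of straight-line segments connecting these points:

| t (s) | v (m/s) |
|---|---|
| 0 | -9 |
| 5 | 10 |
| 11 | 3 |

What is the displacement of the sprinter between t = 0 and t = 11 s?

41.5 m

Net displacement equals the area under the velocity-time graph (areas below the axis count negative).
0–5 s: ½(-9 + 10)(5) = 2.5 m
5–11 s: ½(10 + 3)(6) = 39 m
Net displacement = 41.5 m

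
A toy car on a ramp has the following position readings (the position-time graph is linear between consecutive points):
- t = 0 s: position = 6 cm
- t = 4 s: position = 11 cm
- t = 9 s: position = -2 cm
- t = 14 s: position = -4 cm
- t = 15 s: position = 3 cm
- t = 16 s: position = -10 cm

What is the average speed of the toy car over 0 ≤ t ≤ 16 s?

Average speed = (total path length)/(elapsed time); on a piecewise-linear x-t graph the path length is Σ|Δx|.
0–4 s: |Δx| = |11 − 6| = 5 cm
4–9 s: |Δx| = |-2 − 11| = 13 cm
9–14 s: |Δx| = |-4 − -2| = 2 cm
14–15 s: |Δx| = |3 − -4| = 7 cm
15–16 s: |Δx| = |-10 − 3| = 13 cm
Total path = 40 cm; average speed = 40/16 = 2.5 cm/s.

2.5 cm/s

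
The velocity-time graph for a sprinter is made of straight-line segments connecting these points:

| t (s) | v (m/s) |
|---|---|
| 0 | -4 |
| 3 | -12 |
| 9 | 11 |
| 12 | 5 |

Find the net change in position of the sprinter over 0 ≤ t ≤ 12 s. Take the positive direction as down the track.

Net displacement equals the area under the velocity-time graph (areas below the axis count negative).
0–3 s: ½(-4 + -12)(3) = -24 m
3–9 s: ½(-12 + 11)(6) = -3 m
9–12 s: ½(11 + 5)(3) = 24 m
Net displacement = -3 m

-3 m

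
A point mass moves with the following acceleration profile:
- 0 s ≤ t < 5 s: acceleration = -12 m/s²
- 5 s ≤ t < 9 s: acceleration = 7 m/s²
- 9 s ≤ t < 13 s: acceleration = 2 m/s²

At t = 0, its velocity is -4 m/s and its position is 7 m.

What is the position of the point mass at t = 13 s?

-491 m

On each constant-a segment, Δv = aΔt and Δx = v₀Δt + ½aΔt²; chain segment to segment.
0–5 s: v starts -4 m/s; Δx = -4·5 + ½·-12·5² = -170 m; v ends -64 m/s.
5–9 s: v starts -64 m/s; Δx = -64·4 + ½·7·4² = -200 m; v ends -36 m/s.
9–13 s: v starts -36 m/s; Δx = -36·4 + ½·2·4² = -128 m; v ends -28 m/s.
x(13) = 7 + Σ Δx = -491 m.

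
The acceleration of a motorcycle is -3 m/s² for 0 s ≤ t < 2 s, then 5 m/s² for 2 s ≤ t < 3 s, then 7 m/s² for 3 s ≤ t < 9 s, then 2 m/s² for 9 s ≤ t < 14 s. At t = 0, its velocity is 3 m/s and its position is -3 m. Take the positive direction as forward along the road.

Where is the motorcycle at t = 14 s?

379.5 m

On each constant-a segment, Δv = aΔt and Δx = v₀Δt + ½aΔt²; chain segment to segment.
0–2 s: v starts 3 m/s; Δx = 3·2 + ½·-3·2² = 0 m; v ends -3 m/s.
2–3 s: v starts -3 m/s; Δx = -3·1 + ½·5·1² = -0.5 m; v ends 2 m/s.
3–9 s: v starts 2 m/s; Δx = 2·6 + ½·7·6² = 138 m; v ends 44 m/s.
9–14 s: v starts 44 m/s; Δx = 44·5 + ½·2·5² = 245 m; v ends 54 m/s.
x(14) = -3 + Σ Δx = 379.5 m.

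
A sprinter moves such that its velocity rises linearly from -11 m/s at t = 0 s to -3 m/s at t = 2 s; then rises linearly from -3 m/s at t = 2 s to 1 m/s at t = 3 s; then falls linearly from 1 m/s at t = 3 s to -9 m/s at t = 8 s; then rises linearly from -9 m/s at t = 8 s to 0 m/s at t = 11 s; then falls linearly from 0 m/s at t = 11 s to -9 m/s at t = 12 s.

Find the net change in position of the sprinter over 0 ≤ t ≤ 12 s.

-53 m

Displacement is the signed area under the v-t curve.
0–2 s: ½(-11 + -3)(2) = -14 m
2–3 s: ½(-3 + 1)(1) = -1 m
3–8 s: ½(1 + -9)(5) = -20 m
8–11 s: ½(-9 + 0)(3) = -13.5 m
11–12 s: ½(0 + -9)(1) = -4.5 m
Net displacement = -53 m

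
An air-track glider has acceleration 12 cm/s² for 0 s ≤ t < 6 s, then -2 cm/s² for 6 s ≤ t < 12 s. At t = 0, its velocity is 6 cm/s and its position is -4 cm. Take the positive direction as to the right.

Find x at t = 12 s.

680 cm

On each constant-a segment, Δv = aΔt and Δx = v₀Δt + ½aΔt²; chain segment to segment.
0–6 s: v starts 6 cm/s; Δx = 6·6 + ½·12·6² = 252 cm; v ends 78 cm/s.
6–12 s: v starts 78 cm/s; Δx = 78·6 + ½·-2·6² = 432 cm; v ends 66 cm/s.
x(12) = -4 + Σ Δx = 680 cm.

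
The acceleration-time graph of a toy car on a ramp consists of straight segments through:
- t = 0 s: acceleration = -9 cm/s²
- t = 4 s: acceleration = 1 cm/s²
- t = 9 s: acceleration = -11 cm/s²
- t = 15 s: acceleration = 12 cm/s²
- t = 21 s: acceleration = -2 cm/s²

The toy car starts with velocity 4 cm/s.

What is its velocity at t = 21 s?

-4 cm/s

Δv equals the area under the a-t graph; then v = v₀ + Δv.
0–4 s: ½(-9 + 1)(4) = -16 cm/s
4–9 s: ½(1 + -11)(5) = -25 cm/s
9–15 s: ½(-11 + 12)(6) = 3 cm/s
15–21 s: ½(12 + -2)(6) = 30 cm/s
Δv = -8 cm/s, so v(21) = 4 + (-8) = -4 cm/s.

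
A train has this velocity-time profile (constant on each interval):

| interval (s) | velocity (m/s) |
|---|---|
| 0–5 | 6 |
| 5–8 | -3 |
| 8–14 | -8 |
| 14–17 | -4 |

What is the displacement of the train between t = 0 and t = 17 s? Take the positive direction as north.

-39 m

Displacement is the signed area under the v-t curve.
0–5 s: 6 × 5 = 30 m
5–8 s: -3 × 3 = -9 m
8–14 s: -8 × 6 = -48 m
14–17 s: -4 × 3 = -12 m
Net displacement = -39 m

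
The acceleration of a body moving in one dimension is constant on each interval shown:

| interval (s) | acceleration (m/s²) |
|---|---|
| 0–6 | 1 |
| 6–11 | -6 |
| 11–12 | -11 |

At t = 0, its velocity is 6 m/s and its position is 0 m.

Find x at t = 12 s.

On each constant-a segment, Δv = aΔt and Δx = v₀Δt + ½aΔt²; chain segment to segment.
0–6 s: v starts 6 m/s; Δx = 6·6 + ½·1·6² = 54 m; v ends 12 m/s.
6–11 s: v starts 12 m/s; Δx = 12·5 + ½·-6·5² = -15 m; v ends -18 m/s.
11–12 s: v starts -18 m/s; Δx = -18·1 + ½·-11·1² = -23.5 m; v ends -29 m/s.
x(12) = 0 + Σ Δx = 15.5 m.

15.5 m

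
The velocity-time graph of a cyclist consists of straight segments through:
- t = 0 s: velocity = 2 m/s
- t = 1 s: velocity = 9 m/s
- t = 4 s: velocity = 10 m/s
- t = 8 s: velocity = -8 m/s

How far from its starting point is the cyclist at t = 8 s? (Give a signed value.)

38 m

Net displacement equals the area under the velocity-time graph (areas below the axis count negative).
0–1 s: ½(2 + 9)(1) = 5.5 m
1–4 s: ½(9 + 10)(3) = 28.5 m
4–8 s: ½(10 + -8)(4) = 4 m
Net displacement = 38 m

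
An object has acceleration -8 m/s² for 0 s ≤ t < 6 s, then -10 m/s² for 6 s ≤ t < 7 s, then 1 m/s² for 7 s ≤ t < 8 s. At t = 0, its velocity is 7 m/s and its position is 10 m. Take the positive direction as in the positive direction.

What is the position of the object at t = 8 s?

-188.5 m

On each constant-a segment, Δv = aΔt and Δx = v₀Δt + ½aΔt²; chain segment to segment.
0–6 s: v starts 7 m/s; Δx = 7·6 + ½·-8·6² = -102 m; v ends -41 m/s.
6–7 s: v starts -41 m/s; Δx = -41·1 + ½·-10·1² = -46 m; v ends -51 m/s.
7–8 s: v starts -51 m/s; Δx = -51·1 + ½·1·1² = -50.5 m; v ends -50 m/s.
x(8) = 10 + Σ Δx = -188.5 m.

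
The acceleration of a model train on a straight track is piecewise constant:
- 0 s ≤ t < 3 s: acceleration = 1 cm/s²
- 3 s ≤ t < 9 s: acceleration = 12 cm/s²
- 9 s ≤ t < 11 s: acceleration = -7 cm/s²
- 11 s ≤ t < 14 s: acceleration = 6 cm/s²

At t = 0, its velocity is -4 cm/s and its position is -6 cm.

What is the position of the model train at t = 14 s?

On each constant-a segment, Δv = aΔt and Δx = v₀Δt + ½aΔt²; chain segment to segment.
0–3 s: v starts -4 cm/s; Δx = -4·3 + ½·1·3² = -7.5 cm; v ends -1 cm/s.
3–9 s: v starts -1 cm/s; Δx = -1·6 + ½·12·6² = 210 cm; v ends 71 cm/s.
9–11 s: v starts 71 cm/s; Δx = 71·2 + ½·-7·2² = 128 cm; v ends 57 cm/s.
11–14 s: v starts 57 cm/s; Δx = 57·3 + ½·6·3² = 198 cm; v ends 75 cm/s.
x(14) = -6 + Σ Δx = 522.5 cm.

522.5 cm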